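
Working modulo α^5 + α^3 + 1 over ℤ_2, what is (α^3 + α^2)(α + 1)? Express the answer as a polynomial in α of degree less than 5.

α^4 + α^2

Multiply in ℤ_2[α]: (α^3 + α^2)·(α + 1) = α^4 + α^2.
Reduced: α^4 + α^2.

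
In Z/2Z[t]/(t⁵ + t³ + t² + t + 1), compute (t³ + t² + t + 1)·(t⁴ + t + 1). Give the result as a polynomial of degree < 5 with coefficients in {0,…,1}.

t + 1

Multiply in Z/2Z[t]: (t³ + t² + t + 1)·(t⁴ + t + 1) = t⁷ + t⁶ + t⁵ + 1.
Reduce using t⁵ ≡ t³ + t² + t + 1 (mod t⁵ + t³ + t² + t + 1).
Reduced: t + 1.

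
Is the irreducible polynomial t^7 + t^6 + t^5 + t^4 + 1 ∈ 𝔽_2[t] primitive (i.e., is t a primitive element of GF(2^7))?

Write f(t) = t^7 + t^6 + t^5 + t^4 + 1.
|GF(2^7)^×| = 2^7 − 1 = 127. Prime factorization: 127 = 127.
f is primitive ⇔ t has order 127 in GF(2)[t]/(f), i.e. t^(127/q) ≠ 1 for each prime q | 127.
t^(1) mod f = t.
None equal 1, so t has full order 127; f is primitive.

Yes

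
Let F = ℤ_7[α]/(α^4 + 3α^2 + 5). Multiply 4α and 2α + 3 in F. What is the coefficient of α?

5

Multiply in ℤ_7[α]: (4α)·(2α + 3) = α^2 + 5α.
Reduced: α^2 + 5α.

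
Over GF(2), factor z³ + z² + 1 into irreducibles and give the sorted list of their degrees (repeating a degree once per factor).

3

Write g(z) = z³ + z² + 1.
Roots in GF(2): g(0) = 1; g(1) = 1.
Complete factorization: g(z) = (z³ + z² + 1).
Factor degrees with multiplicity: 3 = 3.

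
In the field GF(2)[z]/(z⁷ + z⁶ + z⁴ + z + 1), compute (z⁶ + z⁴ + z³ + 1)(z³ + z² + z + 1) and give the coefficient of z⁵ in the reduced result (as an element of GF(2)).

Multiply in GF(2)[z]: (z⁶ + z⁴ + z³ + 1)·(z³ + z² + z + 1) = z⁹ + z⁸ + z⁶ + z² + z + 1.
Reduce using z⁷ ≡ z⁶ + z⁴ + z + 1 (mod z⁷ + z⁶ + z⁴ + z + 1).
Reduced: z³ + z + 1.

0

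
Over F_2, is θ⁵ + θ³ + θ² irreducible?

No

Write h(θ) = θ⁵ + θ³ + θ².
Check for roots in F_2: h(0) = 0 → root; h(1) = 1.
h(0) = 0, so (θ) divides h(θ); h is reducible.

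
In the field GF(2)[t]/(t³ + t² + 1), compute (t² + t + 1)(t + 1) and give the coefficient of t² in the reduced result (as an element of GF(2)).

Multiply in GF(2)[t]: (t² + t + 1)·(t + 1) = t³ + 1.
Reduce using t³ ≡ t² + 1 (mod t³ + t² + 1).
Reduced: t².

1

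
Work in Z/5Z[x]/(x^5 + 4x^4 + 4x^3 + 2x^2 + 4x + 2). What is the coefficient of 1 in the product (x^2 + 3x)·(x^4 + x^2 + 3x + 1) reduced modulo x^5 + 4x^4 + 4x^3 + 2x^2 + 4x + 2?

Multiply in Z/5Z[x]: (x^2 + 3x)·(x^4 + x^2 + 3x + 1) = x^6 + 3x^5 + x^4 + x^3 + 3x.
Reduce using x^5 ≡ x^4 + x^3 + 3x^2 + x + 3 (mod x^5 + 4x^4 + 4x^3 + 2x^2 + 4x + 2).
Reduced: x^4 + 3x^3 + 3x^2 + 2.

2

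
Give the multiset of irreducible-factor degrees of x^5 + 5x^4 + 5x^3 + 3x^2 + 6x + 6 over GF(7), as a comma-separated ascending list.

Write f(x) = x^5 + 5x^4 + 5x^3 + 3x^2 + 6x + 6.
Linear factors from roots: (x + 5), (x + 3), (x + 2).
Complete factorization: f(x) = (x + 2)·(x + 3)·(x + 5)·(x^2 + 2x + 3).
Factor degrees with multiplicity: 1 + 1 + 1 + 2 = 5.

1, 1, 1, 2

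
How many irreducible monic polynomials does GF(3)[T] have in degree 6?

Gauss's count: N_{3}(6) = (1/6) Σ_{d|6} μ(6/d)·3^d.
Divisors of 6: 1, 2, 3, 6; μ(6/d) for each: 1, -1, -1, 1.
Σ = 3^1 − 3^2 − 3^3 + 3^6 = 696.
N = 696/6 = 116.

116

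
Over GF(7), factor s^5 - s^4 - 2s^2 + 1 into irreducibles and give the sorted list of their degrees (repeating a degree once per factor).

Write f(s) = s^5 - s^4 - 2s^2 + 1.
Complete factorization: f(s) = (s^2 - s - 1)·(s^3 + s - 1).
Factor degrees with multiplicity: 2 + 3 = 5.

2, 3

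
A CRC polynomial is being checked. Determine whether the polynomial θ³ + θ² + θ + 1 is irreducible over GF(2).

No

Write P(θ) = θ³ + θ² + θ + 1.
Check for roots in GF(2): P(0) = 1; P(1) = 0 → root.
P(1) = 0, so (θ − 1) divides P(θ); P is reducible.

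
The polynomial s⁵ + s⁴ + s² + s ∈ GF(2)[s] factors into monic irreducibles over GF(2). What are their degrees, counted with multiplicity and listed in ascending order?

1, 1, 1, 2

Write g(s) = s⁵ + s⁴ + s² + s.
Roots in GF(2): g(0) = 0 → root; g(1) = 0 → root.
Linear factors from roots: (s), (s + 1).
Complete factorization: g(s) = (s)·(s + 1)^2·(s² + s + 1).
Factor degrees with multiplicity: 1 + 1 + 1 + 2 = 5.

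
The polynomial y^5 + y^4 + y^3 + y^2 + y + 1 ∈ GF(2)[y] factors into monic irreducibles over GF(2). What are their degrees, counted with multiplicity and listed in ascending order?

1, 2, 2

Write g(y) = y^5 + y^4 + y^3 + y^2 + y + 1.
Roots in GF(2): g(0) = 1; g(1) = 0 → root.
Linear factors from roots: (y + 1).
Complete factorization: g(y) = (y + 1)·(y^2 + y + 1)^2.
Factor degrees with multiplicity: 1 + 2 + 2 = 5.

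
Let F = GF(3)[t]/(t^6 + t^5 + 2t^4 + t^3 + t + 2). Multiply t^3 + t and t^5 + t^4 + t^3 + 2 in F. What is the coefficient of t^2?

Multiply in GF(3)[t]: (t^3 + t)·(t^5 + t^4 + t^3 + 2) = t^8 + t^7 + 2t^6 + t^5 + t^4 + 2t^3 + 2t.
Reduce using t^6 ≡ 2t^5 + t^4 + 2t^3 + 2t + 1 (mod t^6 + t^5 + 2t^4 + t^3 + t + 2).
Reduced: t^4 + t^3 + t^2 + 2t.

1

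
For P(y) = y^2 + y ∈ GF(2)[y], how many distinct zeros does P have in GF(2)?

2

Evaluate at each of the 2 elements of GF(2):
P(0) = 0 → root; P(1) = 0 → root.
Roots: {0, 1}.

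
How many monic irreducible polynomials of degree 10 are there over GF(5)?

By the necklace-counting formula, N_5(10) = (1/10) Σ_{d|10} μ(10/d)·5^d.
Divisors of 10: 1, 2, 5, 10; μ(10/d) for each: 1, -1, -1, 1.
Σ = 5^1 − 5^2 − 5^5 + 5^10 = 9762480.
N = 9762480/10 = 976248.

976248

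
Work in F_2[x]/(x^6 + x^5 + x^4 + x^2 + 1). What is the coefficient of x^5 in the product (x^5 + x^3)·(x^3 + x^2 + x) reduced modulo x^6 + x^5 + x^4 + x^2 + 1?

0

Multiply in F_2[x]: (x^5 + x^3)·(x^3 + x^2 + x) = x^8 + x^7 + x^5 + x^4.
Reduce using x^6 ≡ x^5 + x^4 + x^2 + 1 (mod x^6 + x^5 + x^4 + x^2 + 1).
Reduced: x^4 + 1.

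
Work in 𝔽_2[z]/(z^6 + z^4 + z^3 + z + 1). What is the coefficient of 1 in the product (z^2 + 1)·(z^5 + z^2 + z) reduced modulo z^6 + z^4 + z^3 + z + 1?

0

Multiply in 𝔽_2[z]: (z^2 + 1)·(z^5 + z^2 + z) = z^7 + z^5 + z^4 + z^3 + z^2 + z.
Reduce using z^6 ≡ z^4 + z^3 + z + 1 (mod z^6 + z^4 + z^3 + z + 1).
Reduced: z^3.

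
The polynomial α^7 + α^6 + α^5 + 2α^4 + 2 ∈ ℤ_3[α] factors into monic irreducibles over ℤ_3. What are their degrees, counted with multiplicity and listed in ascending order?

Write g(α) = α^7 + α^6 + α^5 + 2α^4 + 2.
Roots in ℤ_3: g(0) = 2; g(1) = 1; g(2) = 0 → root.
Linear factors from roots: (α + 1).
Complete factorization: g(α) = (α + 1)·(α^2 + 1)·(α^4 + α + 2).
Factor degrees with multiplicity: 1 + 2 + 4 = 7.

1, 2, 4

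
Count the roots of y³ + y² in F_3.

2

Write g(y) = y³ + y².
Evaluate at each of the 3 elements of F_3:
g(0) = 0 → root; g(1) = 2; g(2) = 0 → root.
Roots: {0, 2}.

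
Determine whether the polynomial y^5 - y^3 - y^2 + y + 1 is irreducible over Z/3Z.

Write m(y) = y^5 - y^3 - y^2 + y + 1.
Check for roots in Z/3Z: m(0) = 1; m(1) = 1; m(2) = 2.
No roots, so no linear factors.
Monic irreducibles of degree 2 over GF(3): y^2 + 1, y^2 + y - 1, y^2 - y - 1.
None of them divide m (all give nonzero remainder).
No irreducible factor of degree ≤ 2 exists, so m is irreducible over GF(3).

Yes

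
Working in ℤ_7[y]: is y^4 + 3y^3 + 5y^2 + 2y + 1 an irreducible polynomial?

Write P(y) = y^4 + 3y^3 + 5y^2 + 2y + 1.
Check for roots in ℤ_7: P(0) = 1; P(1) = 5; P(2) = 2; P(3) = 4; P(4) = 5; P(5) = 2; P(6) = 2.
No roots, so no linear factors.
Degree-2 irreducible divisors: test the 21 monic irreducibles of degree 2 over GF(7).
None of them divide P (all give nonzero remainder).
No irreducible factor of degree ≤ 2 exists, so P is irreducible over GF(7).

Yes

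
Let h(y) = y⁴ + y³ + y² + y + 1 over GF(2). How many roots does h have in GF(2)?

0

Evaluate at each of the 2 elements of GF(2):
h(0) = 1; h(1) = 1.
No element is a root.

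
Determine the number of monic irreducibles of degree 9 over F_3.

2184

Gauss's count: N_{3}(9) = (1/9) Σ_{d|9} μ(9/d)·3^d.
Divisors of 9: 1, 3, 9; μ(9/d) for each: 0, -1, 1.
Σ = − 3^3 + 3^9 = 19656.
N = 19656/9 = 2184.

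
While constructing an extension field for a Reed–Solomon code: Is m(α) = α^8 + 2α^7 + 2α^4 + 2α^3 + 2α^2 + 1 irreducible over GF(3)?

Yes

Check for roots in GF(3): m(0) = 1; m(1) = 1; m(2) = 2.
No roots, so no linear factors.
Monic irreducibles of degree 2 over GF(3): α^2 + 1, α^2 + α + 2, α^2 + 2α + 2.
None of them divide m (all give nonzero remainder).
Degree-3 irreducible divisors: test the 8 monic irreducibles of degree 3 over GF(3).
None of them divide m (all give nonzero remainder).
Degree-4 irreducible divisors: test the 18 monic irreducibles of degree 4 over GF(3).
None of them divide m (all give nonzero remainder).
No irreducible factor of degree ≤ 4 exists, so m is irreducible over GF(3).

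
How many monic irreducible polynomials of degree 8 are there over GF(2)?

30

The number of monic irreducibles of degree 8 over GF(2) is (1/8)·Σ_{d∣8} μ(8/d) 2^d.
Divisors of 8: 1, 2, 4, 8; μ(8/d) for each: 0, 0, -1, 1.
Σ = − 2^4 + 2^8 = 240.
N = 240/8 = 30.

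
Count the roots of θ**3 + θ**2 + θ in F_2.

1

Write g(θ) = θ**3 + θ**2 + θ.
Evaluate at each of the 2 elements of F_2:
g(0) = 0 → root; g(1) = 1.
Roots: {0}.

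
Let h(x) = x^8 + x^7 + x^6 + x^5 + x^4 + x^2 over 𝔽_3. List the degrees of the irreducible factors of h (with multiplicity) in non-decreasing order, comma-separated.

1, 1, 1, 2, 3

Roots in 𝔽_3: h(0) = 0 → root; h(1) = 0 → root; h(2) = 2.
Linear factors from roots: (x), (x + 2).
Complete factorization: h(x) = (x + 2)·(x)^2·(x^2 + 1)·(x^3 + 2x^2 + 2x + 2).
Factor degrees with multiplicity: 1 + 1 + 1 + 2 + 3 = 8.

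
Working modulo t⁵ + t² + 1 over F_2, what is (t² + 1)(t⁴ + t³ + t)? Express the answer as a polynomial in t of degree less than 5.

Multiply in F_2[t]: (t² + 1)·(t⁴ + t³ + t) = t⁶ + t⁵ + t⁴ + t.
Reduce using t⁵ ≡ t² + 1 (mod t⁵ + t² + 1).
Reduced: t⁴ + t³ + t² + 1.

t^4 + t^3 + t^2 + 1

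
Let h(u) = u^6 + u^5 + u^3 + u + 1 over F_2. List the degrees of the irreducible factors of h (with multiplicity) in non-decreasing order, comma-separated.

2, 2, 2

Roots in F_2: h(0) = 1; h(1) = 1.
Complete factorization: h(u) = (u^2 + u + 1)^3.
Factor degrees with multiplicity: 2 + 2 + 2 = 6.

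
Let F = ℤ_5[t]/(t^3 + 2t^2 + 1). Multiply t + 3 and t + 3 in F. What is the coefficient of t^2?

Multiply in ℤ_5[t]: (t + 3)·(t + 3) = t^2 + t + 4.
Reduced: t^2 + t + 4.

1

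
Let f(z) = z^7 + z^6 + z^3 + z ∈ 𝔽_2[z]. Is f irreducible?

Check for roots in 𝔽_2: f(0) = 0 → root; f(1) = 0 → root.
f(0) = 0, so (z) divides f(z); f is reducible.

No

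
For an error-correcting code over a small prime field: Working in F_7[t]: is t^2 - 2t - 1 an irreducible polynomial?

No

Write h(t) = t^2 - 2t - 1.
Check for roots in F_7: h(0) = 6; h(1) = 5; h(2) = 6; h(3) = 2; h(4) = 0 → root; h(5) = 0 → root; h(6) = 2.
h(4) = 0, so (t − 4) divides h(t); h is reducible.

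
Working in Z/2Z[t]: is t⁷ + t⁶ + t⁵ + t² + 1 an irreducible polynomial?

Write P(t) = t⁷ + t⁶ + t⁵ + t² + 1.
Check for roots in Z/2Z: P(0) = 1; P(1) = 1.
No roots, so no linear factors.
Monic irreducibles of degree 2 over GF(2): t² + t + 1.
None of them divide P (all give nonzero remainder).
Monic irreducibles of degree 3 over GF(2): t³ + t + 1, t³ + t² + 1.
None of them divide P (all give nonzero remainder).
No irreducible factor of degree ≤ 3 exists, so P is irreducible over GF(2).

Yes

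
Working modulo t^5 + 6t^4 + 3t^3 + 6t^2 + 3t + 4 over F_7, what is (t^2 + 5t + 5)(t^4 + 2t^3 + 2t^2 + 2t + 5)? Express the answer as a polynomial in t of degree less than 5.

t^4 + 6t^3 + 2t^2

Multiply in F_7[t]: (t^2 + 5t + 5)·(t^4 + 2t^3 + 2t^2 + 2t + 5) = t^6 + 3t^4 + t^3 + 4t^2 + 4.
Reduce using t^5 ≡ t^4 + 4t^3 + t^2 + 4t + 3 (mod t^5 + 6t^4 + 3t^3 + 6t^2 + 3t + 4).
Reduced: t^4 + 6t^3 + 2t^2.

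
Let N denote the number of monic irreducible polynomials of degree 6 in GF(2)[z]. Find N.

9

Gauss's count: N_{2}(6) = (1/6) Σ_{d|6} μ(6/d)·2^d.
Divisors of 6: 1, 2, 3, 6; μ(6/d) for each: 1, -1, -1, 1.
Σ = 2^1 − 2^2 − 2^3 + 2^6 = 54.
N = 54/6 = 9.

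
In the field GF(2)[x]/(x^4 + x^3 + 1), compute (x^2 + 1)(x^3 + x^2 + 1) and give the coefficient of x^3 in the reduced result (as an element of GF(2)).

1

Multiply in GF(2)[x]: (x^2 + 1)·(x^3 + x^2 + 1) = x^5 + x^4 + x^3 + 1.
Reduce using x^4 ≡ x^3 + 1 (mod x^4 + x^3 + 1).
Reduced: x^3 + x + 1.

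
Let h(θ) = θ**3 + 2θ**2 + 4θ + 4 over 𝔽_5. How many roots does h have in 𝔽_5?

0

Evaluate at each of the 5 elements of 𝔽_5:
h(0) = 4; h(1) = 1; h(2) = 3; h(3) = 1; h(4) = 1.
No element is a root.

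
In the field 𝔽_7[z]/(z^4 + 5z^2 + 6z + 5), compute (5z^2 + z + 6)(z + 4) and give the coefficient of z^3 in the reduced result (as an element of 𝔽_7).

5

Multiply in 𝔽_7[z]: (5z^2 + z + 6)·(z + 4) = 5z^3 + 3z + 3.
Reduced: 5z^3 + 3z + 3.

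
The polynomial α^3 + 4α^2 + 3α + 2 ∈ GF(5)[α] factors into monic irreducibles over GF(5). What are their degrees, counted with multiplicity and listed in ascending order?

1, 2

Write h(α) = α^3 + 4α^2 + 3α + 2.
Roots in GF(5): h(0) = 2; h(1) = 0 → root; h(2) = 2; h(3) = 4; h(4) = 2.
Linear factors from roots: (α + 4).
Complete factorization: h(α) = (α + 4)·(α^2 + 3).
Factor degrees with multiplicity: 1 + 2 = 3.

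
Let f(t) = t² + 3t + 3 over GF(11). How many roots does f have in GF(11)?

Evaluate at each of the 11 elements of GF(11):
f(0) = 3; f(1) = 7; f(2) = 2; f(3) = 10; f(4) = 9; f(5) = 10; f(6) = 2; f(7) = 7; f(8) = 3; f(9) = 1; f(10) = 1.
No element is a root.

0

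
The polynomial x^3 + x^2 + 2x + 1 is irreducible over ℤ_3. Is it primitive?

Yes

Write f(x) = x^3 + x^2 + 2x + 1.
|GF(3^3)^×| = 3^3 − 1 = 26. Prime factorization: 26 = 2·13.
f is primitive ⇔ x has order 26 in GF(3)[x]/(f), i.e. x^(26/q) ≠ 1 for each prime q | 26.
x^(13) mod f = 2.
x^(2) mod f = x^2.
None equal 1, so x has full order 26; f is primitive.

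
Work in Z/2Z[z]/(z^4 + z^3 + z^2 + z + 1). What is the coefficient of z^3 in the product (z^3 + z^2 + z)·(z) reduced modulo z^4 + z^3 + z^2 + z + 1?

0

Multiply in Z/2Z[z]: (z^3 + z^2 + z)·(z) = z^4 + z^3 + z^2.
Reduce using z^4 ≡ z^3 + z^2 + z + 1 (mod z^4 + z^3 + z^2 + z + 1).
Reduced: z + 1.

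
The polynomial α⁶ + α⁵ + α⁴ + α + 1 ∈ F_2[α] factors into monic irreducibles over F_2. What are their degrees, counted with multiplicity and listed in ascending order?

Write g(α) = α⁶ + α⁵ + α⁴ + α + 1.
Roots in F_2: g(0) = 1; g(1) = 1.
Complete factorization: g(α) = (α⁶ + α⁵ + α⁴ + α + 1).
Factor degrees with multiplicity: 6 = 6.

6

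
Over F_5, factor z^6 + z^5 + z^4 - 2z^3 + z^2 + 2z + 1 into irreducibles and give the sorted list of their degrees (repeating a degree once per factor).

1, 1, 1, 1, 2

Write h(z) = z^6 + z^5 + z^4 - 2z^3 + z^2 + 2z + 1.
Roots in F_5: h(0) = 1; h(1) = 0 → root; h(2) = 0 → root; h(3) = 0 → root; h(4) = 3.
Linear factors from roots: (z - 1), (z - 2), (z + 2).
Complete factorization: h(z) = (z - 2)·(z - 1)·(z + 2)^2·(z^2 + 2).
Factor degrees with multiplicity: 1 + 1 + 1 + 1 + 2 = 6.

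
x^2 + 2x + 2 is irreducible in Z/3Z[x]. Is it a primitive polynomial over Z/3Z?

Write f(x) = x^2 + 2x + 2.
|GF(3^2)^×| = 3^2 − 1 = 8. Prime factorization: 8 = 2^3.
f is primitive ⇔ x has order 8 in GF(3)[x]/(f), i.e. x^(8/q) ≠ 1 for each prime q | 8.
x^(4) mod f = 2.
None equal 1, so x has full order 8; f is primitive.

Yes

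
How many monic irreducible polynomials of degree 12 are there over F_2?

335

x^(2^12) − x is the product of all monic irreducibles of degree dividing 12; Möbius inversion gives N = (1/12) Σ μ(12/d)·2^d.
Divisors of 12: 1, 2, 3, 4, 6, 12; μ(12/d) for each: 0, 1, 0, -1, -1, 1.
Σ = 2^2 − 2^4 − 2^6 + 2^12 = 4020.
N = 4020/12 = 335.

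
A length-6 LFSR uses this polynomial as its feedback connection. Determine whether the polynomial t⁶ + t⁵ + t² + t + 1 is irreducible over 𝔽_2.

Yes

Write h(t) = t⁶ + t⁵ + t² + t + 1.
Check for roots in 𝔽_2: h(0) = 1; h(1) = 1.
No roots, so no linear factors.
Monic irreducibles of degree 2 over GF(2): t² + t + 1.
None of them divide h (all give nonzero remainder).
Monic irreducibles of degree 3 over GF(2): t³ + t + 1, t³ + t² + 1.
None of them divide h (all give nonzero remainder).
No irreducible factor of degree ≤ 3 exists, so h is irreducible over GF(2).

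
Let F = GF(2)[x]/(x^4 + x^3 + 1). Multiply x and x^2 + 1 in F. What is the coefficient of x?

Multiply in GF(2)[x]: (x)·(x^2 + 1) = x^3 + x.
Reduced: x^3 + x.

1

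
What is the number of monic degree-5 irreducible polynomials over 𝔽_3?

48

x^(3^5) − x is the product of all monic irreducibles of degree dividing 5; Möbius inversion gives N = (1/5) Σ μ(5/d)·3^d.
Divisors of 5: 1, 5; μ(5/d) for each: -1, 1.
Σ = − 3^1 + 3^5 = 240.
N = 240/5 = 48.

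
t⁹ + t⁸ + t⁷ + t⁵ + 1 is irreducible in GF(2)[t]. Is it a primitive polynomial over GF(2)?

No

Write f(t) = t⁹ + t⁸ + t⁷ + t⁵ + 1.
|GF(2^9)^×| = 2^9 − 1 = 511. Prime factorization: 511 = 7·73.
f is primitive ⇔ t has order 511 in GF(2)[t]/(f), i.e. t^(511/q) ≠ 1 for each prime q | 511.
t^(73) mod f = 1
t^(7) mod f = t⁷.
Since t^(73) = 1, the order of t divides 73 < 511; not primitive.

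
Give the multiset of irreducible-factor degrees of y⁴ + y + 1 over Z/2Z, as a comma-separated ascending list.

4

Write f(y) = y⁴ + y + 1.
Roots in Z/2Z: f(0) = 1; f(1) = 1.
Complete factorization: f(y) = (y⁴ + y + 1).
Factor degrees with multiplicity: 4 = 4.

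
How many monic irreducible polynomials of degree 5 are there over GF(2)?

6

By the necklace-counting formula, N_2(5) = (1/5) Σ_{d|5} μ(5/d)·2^d.
Divisors of 5: 1, 5; μ(5/d) for each: -1, 1.
Σ = − 2^1 + 2^5 = 30.
N = 30/5 = 6.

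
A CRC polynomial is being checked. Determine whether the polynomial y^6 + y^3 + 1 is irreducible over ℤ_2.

Write g(y) = y^6 + y^3 + 1.
Check for roots in ℤ_2: g(0) = 1; g(1) = 1.
No roots, so no linear factors.
Monic irreducibles of degree 2 over GF(2): y^2 + y + 1.
None of them divide g (all give nonzero remainder).
Monic irreducibles of degree 3 over GF(2): y^3 + y + 1, y^3 + y^2 + 1.
None of them divide g (all give nonzero remainder).
No irreducible factor of degree ≤ 3 exists, so g is irreducible over GF(2).

Yes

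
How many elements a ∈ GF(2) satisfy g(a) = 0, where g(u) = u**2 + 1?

Evaluate at each of the 2 elements of GF(2):
g(0) = 1; g(1) = 0 → root.
Roots: {1}.

1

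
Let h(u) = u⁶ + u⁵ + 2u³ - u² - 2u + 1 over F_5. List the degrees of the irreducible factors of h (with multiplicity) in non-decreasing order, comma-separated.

1, 1, 1, 1, 2

Roots in F_5: h(0) = 1; h(1) = 2; h(2) = 0 → root; h(3) = 2; h(4) = 0 → root.
Linear factors from roots: (u - 2), (u + 1).
Complete factorization: h(u) = (u + 1)^2·(u - 2)^2·(u² - 2u - 1).
Factor degrees with multiplicity: 1 + 1 + 1 + 1 + 2 = 6.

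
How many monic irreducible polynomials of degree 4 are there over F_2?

3

The number of monic irreducibles of degree 4 over GF(2) is (1/4)·Σ_{d∣4} μ(4/d) 2^d.
Divisors of 4: 1, 2, 4; μ(4/d) for each: 0, -1, 1.
Σ = − 2^2 + 2^4 = 12.
N = 12/4 = 3.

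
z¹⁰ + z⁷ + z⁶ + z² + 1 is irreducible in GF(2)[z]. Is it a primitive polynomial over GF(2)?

Write f(z) = z¹⁰ + z⁷ + z⁶ + z² + 1.
|GF(2^10)^×| = 2^10 − 1 = 1023. Prime factorization: 1023 = 3·11·31.
f is primitive ⇔ z has order 1023 in GF(2)[z]/(f), i.e. z^(1023/q) ≠ 1 for each prime q | 1023.
z^(341) mod f = z⁹ + z⁵.
z^(93) mod f = z⁹ + z⁷ + z⁶ + z² + 1.
z^(33) mod f = z⁸ + z⁵ + z⁴ + z² + z.
None equal 1, so z has full order 1023; f is primitive.

Yes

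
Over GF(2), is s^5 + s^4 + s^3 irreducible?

Write h(s) = s^5 + s^4 + s^3.
Check for roots in GF(2): h(0) = 0 → root; h(1) = 1.
h(0) = 0, so (s) divides h(s); h is reducible.

No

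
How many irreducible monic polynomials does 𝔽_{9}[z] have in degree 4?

1620

By the necklace-counting formula, N_9(4) = (1/4) Σ_{d|4} μ(4/d)·9^d.
Divisors of 4: 1, 2, 4; μ(4/d) for each: 0, -1, 1.
Σ = − 9^2 + 9^4 = 6480.
N = 6480/4 = 1620.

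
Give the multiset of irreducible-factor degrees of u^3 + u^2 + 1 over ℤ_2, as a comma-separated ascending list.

Write h(u) = u^3 + u^2 + 1.
Roots in ℤ_2: h(0) = 1; h(1) = 1.
Complete factorization: h(u) = (u^3 + u^2 + 1).
Factor degrees with multiplicity: 3 = 3.

3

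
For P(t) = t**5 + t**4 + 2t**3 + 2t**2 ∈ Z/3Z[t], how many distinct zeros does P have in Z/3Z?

Evaluate at each of the 3 elements of Z/3Z:
P(0) = 0 → root; P(1) = 0 → root; P(2) = 0 → root.
Roots: {0, 1, 2}.

3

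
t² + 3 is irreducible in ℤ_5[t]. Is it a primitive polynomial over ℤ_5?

No

Write f(t) = t² + 3.
|GF(5^2)^×| = 5^2 − 1 = 24. Prime factorization: 24 = 2^3·3.
f is primitive ⇔ t has order 24 in GF(5)[t]/(f), i.e. t^(24/q) ≠ 1 for each prime q | 24.
t^(12) mod f = 4.
t^(8) mod f = 1
Since t^(8) = 1, the order of t divides 8 < 24; not primitive.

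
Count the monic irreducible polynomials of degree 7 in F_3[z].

312

By the necklace-counting formula, N_3(7) = (1/7) Σ_{d|7} μ(7/d)·3^d.
Divisors of 7: 1, 7; μ(7/d) for each: -1, 1.
Σ = − 3^1 + 3^7 = 2184.
N = 2184/7 = 312.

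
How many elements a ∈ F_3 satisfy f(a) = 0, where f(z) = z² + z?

2

Evaluate at each of the 3 elements of F_3:
f(0) = 0 → root; f(1) = 2; f(2) = 0 → root.
Roots: {0, 2}.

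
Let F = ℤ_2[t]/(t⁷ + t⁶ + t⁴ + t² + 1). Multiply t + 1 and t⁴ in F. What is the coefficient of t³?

Multiply in ℤ_2[t]: (t + 1)·(t⁴) = t⁵ + t⁴.
Reduced: t⁵ + t⁴.

0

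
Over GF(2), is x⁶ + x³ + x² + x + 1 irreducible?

No

Write f(x) = x⁶ + x³ + x² + x + 1.
Check for roots in GF(2): f(0) = 1; f(1) = 1.
No roots, so no linear factors.
Monic irreducibles of degree 2 over GF(2): x² + x + 1.
x² + x + 1 divides f: f(x) = (x² + x + 1)·(x⁴ + x³ + 1).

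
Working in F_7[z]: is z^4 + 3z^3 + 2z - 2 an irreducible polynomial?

No

Write m(z) = z^4 + 3z^3 + 2z - 2.
Check for roots in F_7: m(0) = 5; m(1) = 4; m(2) = 0 → root; m(3) = 5; m(4) = 6; m(5) = 0 → root; m(6) = 1.
m(2) = 0, so (z − 2) divides m(z); m is reducible.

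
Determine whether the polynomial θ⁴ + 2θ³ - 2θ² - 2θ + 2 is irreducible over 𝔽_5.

Yes

Write f(θ) = θ⁴ + 2θ³ - 2θ² - 2θ + 2.
Check for roots in 𝔽_5: f(0) = 2; f(1) = 1; f(2) = 2; f(3) = 3; f(4) = 1.
No roots, so no linear factors.
Degree-2 irreducible divisors: test the 10 monic irreducibles of degree 2 over GF(5).
None of them divide f (all give nonzero remainder).
No irreducible factor of degree ≤ 2 exists, so f is irreducible over GF(5).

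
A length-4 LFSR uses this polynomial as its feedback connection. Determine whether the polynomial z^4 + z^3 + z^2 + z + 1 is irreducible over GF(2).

Yes

Write m(z) = z^4 + z^3 + z^2 + z + 1.
Check for roots in GF(2): m(0) = 1; m(1) = 1.
No roots, so no linear factors.
Monic irreducibles of degree 2 over GF(2): z^2 + z + 1.
None of them divide m (all give nonzero remainder).
No irreducible factor of degree ≤ 2 exists, so m is irreducible over GF(2).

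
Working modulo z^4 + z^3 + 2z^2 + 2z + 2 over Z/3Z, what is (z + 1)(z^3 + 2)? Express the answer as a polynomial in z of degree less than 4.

Multiply in Z/3Z[z]: (z + 1)·(z^3 + 2) = z^4 + z^3 + 2z + 2.
Reduce using z^4 ≡ 2z^3 + z^2 + z + 1 (mod z^4 + z^3 + 2z^2 + 2z + 2).
Reduced: z^2.

z^2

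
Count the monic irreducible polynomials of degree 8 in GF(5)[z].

48750

Gauss's count: N_{5}(8) = (1/8) Σ_{d|8} μ(8/d)·5^d.
Divisors of 8: 1, 2, 4, 8; μ(8/d) for each: 0, 0, -1, 1.
Σ = − 5^4 + 5^8 = 390000.
N = 390000/8 = 48750.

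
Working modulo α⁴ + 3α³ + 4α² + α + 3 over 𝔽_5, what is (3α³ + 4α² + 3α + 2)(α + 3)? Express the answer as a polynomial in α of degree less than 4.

Multiply in 𝔽_5[α]: (3α³ + 4α² + 3α + 2)·(α + 3) = 3α⁴ + 3α³ + α + 1.
Reduce using α⁴ ≡ 2α³ + α² + 4α + 2 (mod α⁴ + 3α³ + 4α² + α + 3).
Reduced: 4α³ + 3α² + 3α + 2.

4α^3 + 3α^2 + 3α + 2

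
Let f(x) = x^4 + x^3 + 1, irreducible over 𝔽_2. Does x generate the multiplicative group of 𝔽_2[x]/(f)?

Yes

|GF(2^4)^×| = 2^4 − 1 = 15. Prime factorization: 15 = 3·5.
f is primitive ⇔ x has order 15 in GF(2)[x]/(f), i.e. x^(15/q) ≠ 1 for each prime q | 15.
x^(5) mod f = x^3 + x + 1.
x^(3) mod f = x^3.
None equal 1, so x has full order 15; f is primitive.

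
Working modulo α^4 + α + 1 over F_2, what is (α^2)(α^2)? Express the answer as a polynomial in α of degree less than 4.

α + 1

Multiply in F_2[α]: (α^2)·(α^2) = α^4.
Reduce using α^4 ≡ α + 1 (mod α^4 + α + 1).
Reduced: α + 1.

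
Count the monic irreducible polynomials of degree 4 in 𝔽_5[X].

150

The number of monic irreducibles of degree 4 over GF(5) is (1/4)·Σ_{d∣4} μ(4/d) 5^d.
Divisors of 4: 1, 2, 4; μ(4/d) for each: 0, -1, 1.
Σ = − 5^2 + 5^4 = 600.
N = 600/4 = 150.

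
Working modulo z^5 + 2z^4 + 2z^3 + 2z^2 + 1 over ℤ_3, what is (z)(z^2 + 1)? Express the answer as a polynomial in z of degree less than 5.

z^3 + z

Multiply in ℤ_3[z]: (z)·(z^2 + 1) = z^3 + z.
Reduced: z^3 + z.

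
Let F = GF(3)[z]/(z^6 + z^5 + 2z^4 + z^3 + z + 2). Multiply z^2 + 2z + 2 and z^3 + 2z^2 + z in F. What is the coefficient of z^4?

1

Multiply in GF(3)[z]: (z^2 + 2z + 2)·(z^3 + 2z^2 + z) = z^5 + z^4 + z^3 + 2z.
Reduced: z^5 + z^4 + z^3 + 2z.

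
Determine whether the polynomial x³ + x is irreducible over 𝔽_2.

No

Write h(x) = x³ + x.
Check for roots in 𝔽_2: h(0) = 0 → root; h(1) = 0 → root.
h(0) = 0, so (x) divides h(x); h is reducible.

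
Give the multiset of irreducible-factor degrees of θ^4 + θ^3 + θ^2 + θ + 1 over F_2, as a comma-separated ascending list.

4

Write f(θ) = θ^4 + θ^3 + θ^2 + θ + 1.
Roots in F_2: f(0) = 1; f(1) = 1.
Complete factorization: f(θ) = (θ^4 + θ^3 + θ^2 + θ + 1).
Factor degrees with multiplicity: 4 = 4.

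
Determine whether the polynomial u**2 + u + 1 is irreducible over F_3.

No

Write P(u) = u**2 + u + 1.
Check for roots in F_3: P(0) = 1; P(1) = 0 → root; P(2) = 1.
P(1) = 0, so (u − 1) divides P(u); P is reducible.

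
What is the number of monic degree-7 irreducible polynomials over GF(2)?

x^(2^7) − x is the product of all monic irreducibles of degree dividing 7; Möbius inversion gives N = (1/7) Σ μ(7/d)·2^d.
Divisors of 7: 1, 7; μ(7/d) for each: -1, 1.
Σ = − 2^1 + 2^7 = 126.
N = 126/7 = 18.

18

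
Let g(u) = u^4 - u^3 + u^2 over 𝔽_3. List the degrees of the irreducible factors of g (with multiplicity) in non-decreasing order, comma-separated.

1, 1, 1, 1

Roots in 𝔽_3: g(0) = 0 → root; g(1) = 1; g(2) = 0 → root.
Linear factors from roots: (u), (u + 1).
Complete factorization: g(u) = (u)^2·(u + 1)^2.
Factor degrees with multiplicity: 1 + 1 + 1 + 1 = 4.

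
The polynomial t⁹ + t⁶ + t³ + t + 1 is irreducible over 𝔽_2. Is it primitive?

Write f(t) = t⁹ + t⁶ + t³ + t + 1.
|GF(2^9)^×| = 2^9 − 1 = 511. Prime factorization: 511 = 7·73.
f is primitive ⇔ t has order 511 in GF(2)[t]/(f), i.e. t^(511/q) ≠ 1 for each prime q | 511.
t^(73) mod f = 1
t^(7) mod f = t⁷.
Since t^(73) = 1, the order of t divides 73 < 511; not primitive.

No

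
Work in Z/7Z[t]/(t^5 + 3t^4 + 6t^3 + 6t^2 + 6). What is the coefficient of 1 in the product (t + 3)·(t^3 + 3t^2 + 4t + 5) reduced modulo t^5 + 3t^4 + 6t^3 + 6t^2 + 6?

Multiply in Z/7Z[t]: (t + 3)·(t^3 + 3t^2 + 4t + 5) = t^4 + 6t^3 + 6t^2 + 3t + 1.
Reduced: t^4 + 6t^3 + 6t^2 + 3t + 1.

1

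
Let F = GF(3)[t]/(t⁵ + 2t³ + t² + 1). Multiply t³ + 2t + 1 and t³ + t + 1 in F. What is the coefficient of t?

Multiply in GF(3)[t]: (t³ + 2t + 1)·(t³ + t + 1) = t⁶ + 2t³ + 2t² + 1.
Reduce using t⁵ ≡ t³ + 2t² + 2 (mod t⁵ + 2t³ + t² + 1).
Reduced: t⁴ + t³ + 2t² + 2t + 1.

2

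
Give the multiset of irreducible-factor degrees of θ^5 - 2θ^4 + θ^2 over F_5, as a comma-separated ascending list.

Write g(θ) = θ^5 - 2θ^4 + θ^2.
Roots in F_5: g(0) = 0 → root; g(1) = 0 → root; g(2) = 4; g(3) = 0 → root; g(4) = 3.
Linear factors from roots: (θ), (θ - 1), (θ + 2).
Complete factorization: g(θ) = (θ - 1)·(θ)^2·(θ + 2)^2.
Factor degrees with multiplicity: 1 + 1 + 1 + 1 + 1 = 5.

1, 1, 1, 1, 1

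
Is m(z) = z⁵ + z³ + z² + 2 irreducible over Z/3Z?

Check for roots in Z/3Z: m(0) = 2; m(1) = 2; m(2) = 1.
No roots, so no linear factors.
Monic irreducibles of degree 2 over GF(3): z² + 1, z² + z + 2, z² + 2z + 2.
None of them divide m (all give nonzero remainder).
No irreducible factor of degree ≤ 2 exists, so m is irreducible over GF(3).

Yes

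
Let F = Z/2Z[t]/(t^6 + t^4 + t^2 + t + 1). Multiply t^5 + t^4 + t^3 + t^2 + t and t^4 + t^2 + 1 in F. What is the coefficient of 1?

1

Multiply in Z/2Z[t]: (t^5 + t^4 + t^3 + t^2 + t)·(t^4 + t^2 + 1) = t^9 + t^8 + t^5 + t^2 + t.
Reduce using t^6 ≡ t^4 + t^2 + t + 1 (mod t^6 + t^4 + t^2 + t + 1).
Reduced: t^5 + t^4 + t^3 + t + 1.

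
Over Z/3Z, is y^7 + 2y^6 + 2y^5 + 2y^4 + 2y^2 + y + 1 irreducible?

Write g(y) = y^7 + 2y^6 + 2y^5 + 2y^4 + 2y^2 + y + 1.
Check for roots in Z/3Z: g(0) = 1; g(1) = 2; g(2) = 0 → root.
g(2) = 0, so (y − 2) divides g(y); g is reducible.

No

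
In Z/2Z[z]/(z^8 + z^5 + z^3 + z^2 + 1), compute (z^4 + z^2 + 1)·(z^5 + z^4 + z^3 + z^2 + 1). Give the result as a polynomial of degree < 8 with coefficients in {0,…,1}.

Multiply in Z/2Z[z]: (z^4 + z^2 + 1)·(z^5 + z^4 + z^3 + z^2 + 1) = z^9 + z^8 + z^4 + z^3 + 1.
Reduce using z^8 ≡ z^5 + z^3 + z^2 + 1 (mod z^8 + z^5 + z^3 + z^2 + 1).
Reduced: z^6 + z^5 + z^3 + z^2 + z.

z^6 + z^5 + z^3 + z^2 + z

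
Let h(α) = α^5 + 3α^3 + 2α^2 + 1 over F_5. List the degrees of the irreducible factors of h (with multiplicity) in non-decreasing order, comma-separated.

1, 2, 2

Roots in F_5: h(0) = 1; h(1) = 2; h(2) = 0 → root; h(3) = 3; h(4) = 4.
Linear factors from roots: (α + 3).
Complete factorization: h(α) = (α + 3)·(α^2 + 3)·(α^2 + 2α + 4).
Factor degrees with multiplicity: 1 + 2 + 2 = 5.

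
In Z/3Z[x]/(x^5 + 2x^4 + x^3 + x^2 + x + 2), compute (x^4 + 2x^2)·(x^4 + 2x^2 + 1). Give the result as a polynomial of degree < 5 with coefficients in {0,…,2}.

x^4 + 2x + 2

Multiply in Z/3Z[x]: (x^4 + 2x^2)·(x^4 + 2x^2 + 1) = x^8 + x^6 + 2x^4 + 2x^2.
Reduce using x^5 ≡ x^4 + 2x^3 + 2x^2 + 2x + 1 (mod x^5 + 2x^4 + x^3 + x^2 + x + 2).
Reduced: x^4 + 2x + 2.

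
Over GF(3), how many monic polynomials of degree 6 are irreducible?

116

By the necklace-counting formula, N_3(6) = (1/6) Σ_{d|6} μ(6/d)·3^d.
Divisors of 6: 1, 2, 3, 6; μ(6/d) for each: 1, -1, -1, 1.
Σ = 3^1 − 3^2 − 3^3 + 3^6 = 696.
N = 696/6 = 116.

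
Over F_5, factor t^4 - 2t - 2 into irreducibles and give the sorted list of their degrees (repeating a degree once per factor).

Write g(t) = t^4 - 2t - 2.
Roots in F_5: g(0) = 3; g(1) = 2; g(2) = 0 → root; g(3) = 3; g(4) = 1.
Linear factors from roots: (t - 2).
Complete factorization: g(t) = (t - 2)^2·(t^2 - t + 2).
Factor degrees with multiplicity: 1 + 1 + 2 = 4.

1, 1, 2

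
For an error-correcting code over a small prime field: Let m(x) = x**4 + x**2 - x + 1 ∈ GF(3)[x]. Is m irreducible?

Yes

Check for roots in GF(3): m(0) = 1; m(1) = 2; m(2) = 1.
No roots, so no linear factors.
Monic irreducibles of degree 2 over GF(3): x**2 + 1, x**2 + x - 1, x**2 - x - 1.
None of them divide m (all give nonzero remainder).
No irreducible factor of degree ≤ 2 exists, so m is irreducible over GF(3).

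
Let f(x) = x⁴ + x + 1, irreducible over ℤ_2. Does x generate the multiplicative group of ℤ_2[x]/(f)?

Yes

|GF(2^4)^×| = 2^4 − 1 = 15. Prime factorization: 15 = 3·5.
f is primitive ⇔ x has order 15 in GF(2)[x]/(f), i.e. x^(15/q) ≠ 1 for each prime q | 15.
x^(5) mod f = x² + x.
x^(3) mod f = x³.
None equal 1, so x has full order 15; f is primitive.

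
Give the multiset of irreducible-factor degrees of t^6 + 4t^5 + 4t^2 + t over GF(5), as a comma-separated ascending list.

1, 1, 1, 1, 1, 1

Write f(t) = t^6 + 4t^5 + 4t^2 + t.
Roots in GF(5): f(0) = 0 → root; f(1) = 0 → root; f(2) = 0 → root; f(3) = 0 → root; f(4) = 0 → root.
Linear factors from roots: (t), (t + 4), (t + 3), (t + 2), (t + 1).
Complete factorization: f(t) = (t)·(t + 1)·(t + 2)·(t + 3)·(t + 4)^2.
Factor degrees with multiplicity: 1 + 1 + 1 + 1 + 1 + 1 = 6.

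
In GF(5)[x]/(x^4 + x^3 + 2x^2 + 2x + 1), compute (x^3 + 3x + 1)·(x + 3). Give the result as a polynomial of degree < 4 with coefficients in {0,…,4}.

Multiply in GF(5)[x]: (x^3 + 3x + 1)·(x + 3) = x^4 + 3x^3 + 3x^2 + 3.
Reduce using x^4 ≡ 4x^3 + 3x^2 + 3x + 4 (mod x^4 + x^3 + 2x^2 + 2x + 1).
Reduced: 2x^3 + x^2 + 3x + 2.

2x^3 + x^2 + 3x + 2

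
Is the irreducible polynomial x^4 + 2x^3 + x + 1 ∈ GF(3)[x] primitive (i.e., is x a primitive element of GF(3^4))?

Write f(x) = x^4 + 2x^3 + x + 1.
|GF(3^4)^×| = 3^4 − 1 = 80. Prime factorization: 80 = 2^4·5.
f is primitive ⇔ x has order 80 in GF(3)[x]/(f), i.e. x^(80/q) ≠ 1 for each prime q | 80.
x^(40) mod f = 1
x^(16) mod f = 2x^2 + 2x + 1.
Since x^(40) = 1, the order of x divides 40 < 80; not primitive.

No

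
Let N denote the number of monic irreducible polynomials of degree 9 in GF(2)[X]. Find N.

x^(2^9) − x is the product of all monic irreducibles of degree dividing 9; Möbius inversion gives N = (1/9) Σ μ(9/d)·2^d.
Divisors of 9: 1, 3, 9; μ(9/d) for each: 0, -1, 1.
Σ = − 2^3 + 2^9 = 504.
N = 504/9 = 56.

56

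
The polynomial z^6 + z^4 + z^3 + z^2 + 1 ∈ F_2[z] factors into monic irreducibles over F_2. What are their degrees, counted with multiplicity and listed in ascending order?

2, 4

Write g(z) = z^6 + z^4 + z^3 + z^2 + 1.
Roots in F_2: g(0) = 1; g(1) = 1.
Complete factorization: g(z) = (z^2 + z + 1)·(z^4 + z^3 + z^2 + z + 1).
Factor degrees with multiplicity: 2 + 4 = 6.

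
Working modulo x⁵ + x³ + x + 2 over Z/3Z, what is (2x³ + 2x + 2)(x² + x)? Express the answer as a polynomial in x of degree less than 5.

Multiply in Z/3Z[x]: (2x³ + 2x + 2)·(x² + x) = 2x⁵ + 2x⁴ + 2x³ + x² + 2x.
Reduce using x⁵ ≡ 2x³ + 2x + 1 (mod x⁵ + x³ + x + 2).
Reduced: 2x⁴ + x² + 2.

2x^4 + x^2 + 2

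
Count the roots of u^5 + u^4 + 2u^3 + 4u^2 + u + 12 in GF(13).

Write h(u) = u^5 + u^4 + 2u^3 + 4u^2 + u + 12.
Evaluate at each of the 13 elements of GF(13):
h(0) = 12; h(1) = 8; h(2) = 3; h(3) = 0 → root; h(4) = 6; h(5) = 9; h(6) = 7; h(7) = 11; h(8) = 9; h(9) = 8; h(10) = 11; h(11) = 7; h(12) = 0 → root.
Roots: {3, 12}.

2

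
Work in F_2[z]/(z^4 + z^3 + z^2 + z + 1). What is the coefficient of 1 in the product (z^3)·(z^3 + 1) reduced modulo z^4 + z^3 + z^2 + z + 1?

Multiply in F_2[z]: (z^3)·(z^3 + 1) = z^6 + z^3.
Reduce using z^4 ≡ z^3 + z^2 + z + 1 (mod z^4 + z^3 + z^2 + z + 1).
Reduced: z^3 + z.

0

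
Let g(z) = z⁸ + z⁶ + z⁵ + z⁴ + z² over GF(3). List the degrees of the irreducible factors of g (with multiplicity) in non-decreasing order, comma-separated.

Roots in GF(3): g(0) = 0 → root; g(1) = 2; g(2) = 0 → root.
Linear factors from roots: (z), (z + 1).
Complete factorization: g(z) = (z)^2·(z + 1)^2·(z⁴ + z³ + z² + z + 1).
Factor degrees with multiplicity: 1 + 1 + 1 + 1 + 4 = 8.

1, 1, 1, 1, 4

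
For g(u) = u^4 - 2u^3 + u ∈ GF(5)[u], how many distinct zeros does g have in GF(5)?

3

Evaluate at each of the 5 elements of GF(5):
g(0) = 0 → root; g(1) = 0 → root; g(2) = 2; g(3) = 0 → root; g(4) = 2.
Roots: {0, 1, 3}.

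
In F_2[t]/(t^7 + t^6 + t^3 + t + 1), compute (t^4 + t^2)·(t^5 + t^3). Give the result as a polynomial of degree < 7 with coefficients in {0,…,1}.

Multiply in F_2[t]: (t^4 + t^2)·(t^5 + t^3) = t^9 + t^5.
Reduce using t^7 ≡ t^6 + t^3 + t + 1 (mod t^7 + t^6 + t^3 + t + 1).
Reduced: t^6 + t^4 + 1.

t^6 + t^4 + 1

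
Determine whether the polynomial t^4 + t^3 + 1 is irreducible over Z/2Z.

Write g(t) = t^4 + t^3 + 1.
Check for roots in Z/2Z: g(0) = 1; g(1) = 1.
No roots, so no linear factors.
Monic irreducibles of degree 2 over GF(2): t^2 + t + 1.
None of them divide g (all give nonzero remainder).
No irreducible factor of degree ≤ 2 exists, so g is irreducible over GF(2).

Yes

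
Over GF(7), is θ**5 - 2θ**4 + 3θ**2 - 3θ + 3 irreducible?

Yes

Write m(θ) = θ**5 - 2θ**4 + 3θ**2 - 3θ + 3.
Check for roots in GF(7): m(0) = 3; m(1) = 2; m(2) = 2; m(3) = 4; m(4) = 5; m(5) = 6; m(6) = 6.
No roots, so no linear factors.
Degree-2 irreducible divisors: test the 21 monic irreducibles of degree 2 over GF(7).
None of them divide m (all give nonzero remainder).
No irreducible factor of degree ≤ 2 exists, so m is irreducible over GF(7).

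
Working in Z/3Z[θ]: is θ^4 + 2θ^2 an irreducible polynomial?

No

Write P(θ) = θ^4 + 2θ^2.
Check for roots in Z/3Z: P(0) = 0 → root; P(1) = 0 → root; P(2) = 0 → root.
P(0) = 0, so (θ) divides P(θ); P is reducible.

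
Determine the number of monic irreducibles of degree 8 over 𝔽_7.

Gauss's count: N_{7}(8) = (1/8) Σ_{d|8} μ(8/d)·7^d.
Divisors of 8: 1, 2, 4, 8; μ(8/d) for each: 0, 0, -1, 1.
Σ = − 7^4 + 7^8 = 5762400.
N = 5762400/8 = 720300.

720300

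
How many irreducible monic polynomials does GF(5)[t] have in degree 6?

By the necklace-counting formula, N_5(6) = (1/6) Σ_{d|6} μ(6/d)·5^d.
Divisors of 6: 1, 2, 3, 6; μ(6/d) for each: 1, -1, -1, 1.
Σ = 5^1 − 5^2 − 5^3 + 5^6 = 15480.
N = 15480/6 = 2580.

2580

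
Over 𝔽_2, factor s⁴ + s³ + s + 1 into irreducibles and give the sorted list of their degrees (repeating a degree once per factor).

1, 1, 2

Write h(s) = s⁴ + s³ + s + 1.
Roots in 𝔽_2: h(0) = 1; h(1) = 0 → root.
Linear factors from roots: (s + 1).
Complete factorization: h(s) = (s + 1)^2·(s² + s + 1).
Factor degrees with multiplicity: 1 + 1 + 2 = 4.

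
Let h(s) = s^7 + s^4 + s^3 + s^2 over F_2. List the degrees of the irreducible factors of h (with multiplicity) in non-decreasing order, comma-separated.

1, 1, 1, 1, 3

Roots in F_2: h(0) = 0 → root; h(1) = 0 → root.
Linear factors from roots: (s), (s + 1).
Complete factorization: h(s) = (s)^2·(s + 1)^2·(s^3 + s + 1).
Factor degrees with multiplicity: 1 + 1 + 1 + 1 + 3 = 7.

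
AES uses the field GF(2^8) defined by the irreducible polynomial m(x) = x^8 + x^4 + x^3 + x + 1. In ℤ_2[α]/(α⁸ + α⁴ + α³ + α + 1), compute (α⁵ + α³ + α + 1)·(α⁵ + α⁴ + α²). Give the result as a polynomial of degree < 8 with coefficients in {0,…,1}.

α^5 + α^4 + α^3 + α^2 + 1

Multiply in ℤ_2[α]: (α⁵ + α³ + α + 1)·(α⁵ + α⁴ + α²) = α¹⁰ + α⁹ + α⁸ + α⁶ + α⁵ + α⁴ + α³ + α².
Reduce using α⁸ ≡ α⁴ + α³ + α + 1 (mod α⁸ + α⁴ + α³ + α + 1).
Reduced: α⁵ + α⁴ + α³ + α² + 1.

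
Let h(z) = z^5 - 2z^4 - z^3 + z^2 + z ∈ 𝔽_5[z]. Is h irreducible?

No

Check for roots in 𝔽_5: h(0) = 0 → root; h(1) = 0 → root; h(2) = 3; h(3) = 1; h(4) = 3.
h(0) = 0, so (z) divides h(z); h is reducible.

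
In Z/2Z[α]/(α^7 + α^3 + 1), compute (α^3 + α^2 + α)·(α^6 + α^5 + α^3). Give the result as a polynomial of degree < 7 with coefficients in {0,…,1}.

Multiply in Z/2Z[α]: (α^3 + α^2 + α)·(α^6 + α^5 + α^3) = α^9 + α^5 + α^4.
Reduce using α^7 ≡ α^3 + 1 (mod α^7 + α^3 + 1).
Reduced: α^4 + α^2.

α^4 + α^2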